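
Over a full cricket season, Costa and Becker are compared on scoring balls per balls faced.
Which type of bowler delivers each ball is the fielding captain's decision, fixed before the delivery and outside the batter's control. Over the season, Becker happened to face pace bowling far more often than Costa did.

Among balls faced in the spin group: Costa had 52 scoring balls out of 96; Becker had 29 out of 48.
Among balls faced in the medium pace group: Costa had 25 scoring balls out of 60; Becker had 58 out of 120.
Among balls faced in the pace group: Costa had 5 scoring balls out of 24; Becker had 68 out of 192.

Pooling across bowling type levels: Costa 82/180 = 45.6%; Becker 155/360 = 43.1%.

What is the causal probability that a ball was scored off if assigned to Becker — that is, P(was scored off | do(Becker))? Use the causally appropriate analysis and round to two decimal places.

The bowling type-specific comparison favours Becker throughout, but the pooled figures favour Costa. The question is whether to condition on bowling type.
Bowling type differs across players for reasons unrelated to any effect of the player itself, and it separately predicts the outcome — a classic confounder. We must compare within bowling type levels.
Standardising Becker to the population bowling type mix: 0.267·29/48 + 0.333·58/120 + 0.400·68/192 = 0.464.

0.46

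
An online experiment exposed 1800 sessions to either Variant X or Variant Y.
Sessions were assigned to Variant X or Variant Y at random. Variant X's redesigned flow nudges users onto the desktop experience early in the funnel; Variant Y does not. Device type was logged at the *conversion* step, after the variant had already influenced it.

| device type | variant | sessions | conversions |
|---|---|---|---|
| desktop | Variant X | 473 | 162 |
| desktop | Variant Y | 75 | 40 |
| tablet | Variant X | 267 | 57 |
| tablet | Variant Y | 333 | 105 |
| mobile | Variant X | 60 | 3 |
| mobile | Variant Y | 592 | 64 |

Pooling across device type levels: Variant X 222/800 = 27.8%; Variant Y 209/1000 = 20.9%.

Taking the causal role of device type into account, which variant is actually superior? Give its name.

Variant X

Stratifying would compare variants among sessions the variants themselves sorted into device type groups — a form of selection on an intermediate. The unconditioned pooled rates give the total causal effect.
Pooled: Variant X 27.8% vs Variant Y 20.9%; Variant X is higher overall.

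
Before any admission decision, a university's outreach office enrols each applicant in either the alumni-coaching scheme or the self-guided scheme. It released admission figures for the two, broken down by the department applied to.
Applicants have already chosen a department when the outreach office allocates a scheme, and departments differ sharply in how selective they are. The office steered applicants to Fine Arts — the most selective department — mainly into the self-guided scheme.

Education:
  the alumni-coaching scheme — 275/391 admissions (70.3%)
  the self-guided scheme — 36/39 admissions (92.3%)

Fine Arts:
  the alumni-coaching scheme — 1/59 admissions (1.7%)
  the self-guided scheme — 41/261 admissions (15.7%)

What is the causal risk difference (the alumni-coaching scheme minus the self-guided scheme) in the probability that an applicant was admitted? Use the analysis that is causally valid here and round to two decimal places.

-0.19

Within every department level the self-guided scheme has the higher rate, yet pooled the alumni-coaching scheme does — Simpson's reversal.
Here department is a common cause — it drives both which outreach scheme a case falls under and the outcome. The crude comparison mixes populations; the stratum-specific rates are the causally relevant ones.
Adjusting over the population distribution of department: 0.573·(0.703−0.923) + 0.427·(0.017−0.157) = -0.186.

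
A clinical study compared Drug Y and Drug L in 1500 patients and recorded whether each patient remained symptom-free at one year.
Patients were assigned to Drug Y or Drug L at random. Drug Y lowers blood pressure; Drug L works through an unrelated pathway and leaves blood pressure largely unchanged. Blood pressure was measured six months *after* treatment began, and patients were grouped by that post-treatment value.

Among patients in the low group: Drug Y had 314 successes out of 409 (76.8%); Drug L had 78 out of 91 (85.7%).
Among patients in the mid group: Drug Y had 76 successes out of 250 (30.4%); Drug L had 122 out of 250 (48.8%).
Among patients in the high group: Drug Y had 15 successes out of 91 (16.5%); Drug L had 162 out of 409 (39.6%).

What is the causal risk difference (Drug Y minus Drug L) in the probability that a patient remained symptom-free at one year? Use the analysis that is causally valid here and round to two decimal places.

The stratified and pooled comparisons disagree (Drug L wins within each blood pressure; Drug Y wins overall), so the answer turns on the causal role of blood pressure.
The distribution of blood pressure is itself part of what the drug does — it is an intermediate outcome. Holding it fixed would remove that part of the effect; the total effect is the pooled difference.
The causal difference is the pooled difference: 0.540 − 0.483 = +0.057.

+0.06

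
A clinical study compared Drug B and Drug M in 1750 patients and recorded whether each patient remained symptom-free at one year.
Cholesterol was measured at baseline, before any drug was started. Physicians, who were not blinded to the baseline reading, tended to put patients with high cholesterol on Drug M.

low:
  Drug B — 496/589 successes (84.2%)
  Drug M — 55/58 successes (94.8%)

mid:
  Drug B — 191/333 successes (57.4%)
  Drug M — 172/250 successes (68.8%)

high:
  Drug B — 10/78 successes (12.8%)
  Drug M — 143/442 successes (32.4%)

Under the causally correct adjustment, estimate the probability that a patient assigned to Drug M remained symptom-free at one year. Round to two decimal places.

Cholesterol satisfies the back-door criterion: it is not a descendant of the drug, and it blocks the spurious path from drug to outcome. Adjusting for it (i.e., using the within-cholesterol rates) gives the causal effect.
Standardising Drug M to the population cholesterol mix: 0.370·55/58 + 0.333·172/250 + 0.297·143/442 = 0.676.

0.68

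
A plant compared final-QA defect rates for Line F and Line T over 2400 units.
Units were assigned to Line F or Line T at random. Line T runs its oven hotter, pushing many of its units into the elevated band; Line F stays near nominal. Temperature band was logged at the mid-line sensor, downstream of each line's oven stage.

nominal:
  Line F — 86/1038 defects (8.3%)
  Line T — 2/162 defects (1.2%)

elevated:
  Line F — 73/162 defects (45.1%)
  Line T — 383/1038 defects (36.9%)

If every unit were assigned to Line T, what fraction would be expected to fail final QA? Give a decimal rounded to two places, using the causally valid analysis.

0.32

Stratifying would compare lines among units the lines themselves sorted into in-process temperature band groups — a form of selection on an intermediate. The unconditioned pooled rates give the total causal effect.
So P(outcome | do(Line T)) is just the pooled rate for Line T: 385/1200 = 0.321.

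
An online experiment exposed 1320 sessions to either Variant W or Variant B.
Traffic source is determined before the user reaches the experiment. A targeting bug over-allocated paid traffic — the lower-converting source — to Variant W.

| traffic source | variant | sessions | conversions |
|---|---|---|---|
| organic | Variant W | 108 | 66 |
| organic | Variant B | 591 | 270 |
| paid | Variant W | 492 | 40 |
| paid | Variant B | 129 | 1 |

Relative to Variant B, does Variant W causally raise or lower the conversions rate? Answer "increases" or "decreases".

increases

Traffic source differs across variants for reasons unrelated to any effect of the variant itself, and it separately predicts the outcome — a classic confounder. We must compare within traffic source levels.
Within each level — organic: 61.1% vs 45.7%; paid: 8.1% vs 0.8% — Variant W is higher every time.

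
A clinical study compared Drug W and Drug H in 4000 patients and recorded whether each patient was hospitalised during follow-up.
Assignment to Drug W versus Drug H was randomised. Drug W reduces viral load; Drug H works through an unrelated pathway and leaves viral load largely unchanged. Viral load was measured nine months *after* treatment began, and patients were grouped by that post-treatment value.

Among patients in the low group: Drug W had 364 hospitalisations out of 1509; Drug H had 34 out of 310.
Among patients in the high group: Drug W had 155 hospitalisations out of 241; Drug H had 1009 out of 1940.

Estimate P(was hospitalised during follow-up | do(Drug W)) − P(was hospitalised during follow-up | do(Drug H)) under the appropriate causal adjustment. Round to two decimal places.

The distribution of viral load is itself part of what the drug does — it is an intermediate outcome. Holding it fixed would remove that part of the effect; the total effect is the pooled difference.
The causal difference is the pooled difference: 0.297 − 0.464 = -0.167.

-0.17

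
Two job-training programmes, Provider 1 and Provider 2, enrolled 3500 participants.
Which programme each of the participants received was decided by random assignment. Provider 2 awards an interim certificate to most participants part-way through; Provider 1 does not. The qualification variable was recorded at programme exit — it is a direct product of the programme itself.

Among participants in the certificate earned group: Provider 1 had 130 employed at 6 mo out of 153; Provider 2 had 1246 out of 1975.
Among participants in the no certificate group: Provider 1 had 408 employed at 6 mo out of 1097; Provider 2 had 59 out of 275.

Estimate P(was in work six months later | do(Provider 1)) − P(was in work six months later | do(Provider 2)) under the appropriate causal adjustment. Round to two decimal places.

-0.15

Qualification attained during the programme is recorded after the programme and is itself shifted by it — it sits on the causal path from programme to outcome. Conditioning on a mediator would strip out part of the effect we want; the pooled comparison gives the total causal effect.
The causal difference is the pooled difference: 0.430 − 0.580 = -0.150.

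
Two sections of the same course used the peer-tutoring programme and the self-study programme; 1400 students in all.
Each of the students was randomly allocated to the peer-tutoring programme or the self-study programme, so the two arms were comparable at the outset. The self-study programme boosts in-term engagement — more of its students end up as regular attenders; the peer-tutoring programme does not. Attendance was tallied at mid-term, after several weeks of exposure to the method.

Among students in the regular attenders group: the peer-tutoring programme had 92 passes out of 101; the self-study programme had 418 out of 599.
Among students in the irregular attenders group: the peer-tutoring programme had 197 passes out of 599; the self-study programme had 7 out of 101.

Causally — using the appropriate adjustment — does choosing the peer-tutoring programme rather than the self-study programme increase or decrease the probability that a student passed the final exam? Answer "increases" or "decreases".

decreases

Mid-term attendance is downstream of the teaching method. One should not condition on a consequence of treatment, so the overall rates are the right comparison.
Pooled: the peer-tutoring programme 41.3% vs the self-study programme 60.7%; the self-study programme is higher overall.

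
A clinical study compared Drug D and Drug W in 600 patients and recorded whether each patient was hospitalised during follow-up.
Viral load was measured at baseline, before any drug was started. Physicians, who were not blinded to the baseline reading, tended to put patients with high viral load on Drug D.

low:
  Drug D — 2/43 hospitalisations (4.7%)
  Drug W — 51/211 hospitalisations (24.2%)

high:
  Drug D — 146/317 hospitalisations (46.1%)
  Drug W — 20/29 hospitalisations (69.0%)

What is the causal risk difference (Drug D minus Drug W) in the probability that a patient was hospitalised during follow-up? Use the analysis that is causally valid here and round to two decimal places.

Drug D is lower inside every viral load stratum but Drug W is lower in aggregate. Whether to stratify depends on how viral load relates to the drug.
Viral load is set before the drug has any effect — it is not caused by the drug — and it independently drives the outcome. That makes it a confounder, so the causal comparison is within viral load levels.
Adjusting over the population distribution of viral load: 0.423·(0.047−0.242) + 0.577·(0.461−0.690) = -0.215.

-0.21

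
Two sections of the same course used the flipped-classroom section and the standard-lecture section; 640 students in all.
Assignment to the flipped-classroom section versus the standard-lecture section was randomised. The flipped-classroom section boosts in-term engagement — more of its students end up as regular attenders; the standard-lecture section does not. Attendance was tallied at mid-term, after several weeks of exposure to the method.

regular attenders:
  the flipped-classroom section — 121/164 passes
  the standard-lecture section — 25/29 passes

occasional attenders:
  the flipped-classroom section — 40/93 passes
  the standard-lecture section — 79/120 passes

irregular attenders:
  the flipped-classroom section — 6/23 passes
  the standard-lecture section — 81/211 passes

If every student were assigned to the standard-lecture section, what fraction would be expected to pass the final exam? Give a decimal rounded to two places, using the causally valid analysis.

The mid-term attendance-specific comparison favours the standard-lecture section throughout, but the pooled figures favour the flipped-classroom section. The question is whether to condition on mid-term attendance.
Mid-term attendance is downstream of the teaching method. One should not condition on a consequence of treatment, so the overall rates are the right comparison.
So P(outcome | do(the standard-lecture section)) is just the pooled rate for the standard-lecture section: 185/360 = 0.514.

0.51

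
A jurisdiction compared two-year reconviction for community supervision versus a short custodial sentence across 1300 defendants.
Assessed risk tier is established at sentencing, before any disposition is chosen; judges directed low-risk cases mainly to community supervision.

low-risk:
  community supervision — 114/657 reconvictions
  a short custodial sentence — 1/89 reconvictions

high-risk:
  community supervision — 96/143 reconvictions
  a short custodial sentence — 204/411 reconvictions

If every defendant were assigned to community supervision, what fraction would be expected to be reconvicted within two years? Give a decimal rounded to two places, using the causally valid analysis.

Within every assessed risk tier level a short custodial sentence has the lower rate, yet pooled community supervision does — Simpson's reversal.
Here assessed risk tier is a common cause — it drives both which disposition a case falls under and the outcome. The crude comparison mixes populations; the stratum-specific rates are the causally relevant ones.
Standardising community supervision to the population assessed risk tier mix: 0.574·114/657 + 0.426·96/143 = 0.386.

0.39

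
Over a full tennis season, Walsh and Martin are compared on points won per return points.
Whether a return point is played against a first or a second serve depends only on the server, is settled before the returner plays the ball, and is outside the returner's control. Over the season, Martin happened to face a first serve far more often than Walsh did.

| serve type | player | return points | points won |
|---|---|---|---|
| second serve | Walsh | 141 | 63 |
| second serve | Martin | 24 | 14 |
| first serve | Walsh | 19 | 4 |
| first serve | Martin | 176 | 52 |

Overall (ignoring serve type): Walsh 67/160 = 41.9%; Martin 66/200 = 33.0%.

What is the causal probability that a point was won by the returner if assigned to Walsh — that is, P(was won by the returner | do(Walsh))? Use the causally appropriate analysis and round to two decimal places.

0.32

Serve type satisfies the back-door criterion: it is not a descendant of the player, and it blocks the spurious path from player to outcome. Adjusting for it (i.e., using the within-serve type rates) gives the causal effect.
Standardising Walsh to the population serve type mix: 0.458·63/141 + 0.542·4/19 = 0.319.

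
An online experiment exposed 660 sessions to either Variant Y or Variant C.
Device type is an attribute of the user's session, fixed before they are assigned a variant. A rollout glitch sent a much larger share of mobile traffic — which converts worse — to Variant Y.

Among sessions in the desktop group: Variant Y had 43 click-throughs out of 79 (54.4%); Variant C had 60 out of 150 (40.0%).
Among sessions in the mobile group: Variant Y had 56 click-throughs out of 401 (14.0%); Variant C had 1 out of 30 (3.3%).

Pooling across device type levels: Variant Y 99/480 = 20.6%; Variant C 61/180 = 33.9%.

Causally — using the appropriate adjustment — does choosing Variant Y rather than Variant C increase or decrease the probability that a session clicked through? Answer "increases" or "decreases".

The stratified and pooled comparisons disagree (Variant Y wins within each device type; Variant C wins overall), so the answer turns on the causal role of device type.
Device type is set before the variant has any effect — it is not caused by the variant — and it independently drives the outcome. That makes it a confounder, so the causal comparison is within device type levels.
Within each level — desktop: 54.4% vs 40.0%; mobile: 14.0% vs 3.3% — Variant Y is higher every time.

increases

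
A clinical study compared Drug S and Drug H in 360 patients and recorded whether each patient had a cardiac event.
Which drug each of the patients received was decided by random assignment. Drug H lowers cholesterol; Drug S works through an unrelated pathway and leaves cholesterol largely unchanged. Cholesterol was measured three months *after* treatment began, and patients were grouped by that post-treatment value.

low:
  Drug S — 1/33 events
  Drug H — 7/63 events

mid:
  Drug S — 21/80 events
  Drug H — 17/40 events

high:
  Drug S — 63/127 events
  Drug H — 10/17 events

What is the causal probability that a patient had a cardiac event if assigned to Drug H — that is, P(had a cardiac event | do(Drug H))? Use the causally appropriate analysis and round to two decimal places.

0.28

Drug S is lower inside every cholesterol stratum but Drug H is lower in aggregate. Whether to stratify depends on how cholesterol relates to the drug.
The distribution of cholesterol is itself part of what the drug does — it is an intermediate outcome. Holding it fixed would remove that part of the effect; the total effect is the pooled difference.
So P(outcome | do(Drug H)) is just the pooled rate for Drug H: 34/120 = 0.283.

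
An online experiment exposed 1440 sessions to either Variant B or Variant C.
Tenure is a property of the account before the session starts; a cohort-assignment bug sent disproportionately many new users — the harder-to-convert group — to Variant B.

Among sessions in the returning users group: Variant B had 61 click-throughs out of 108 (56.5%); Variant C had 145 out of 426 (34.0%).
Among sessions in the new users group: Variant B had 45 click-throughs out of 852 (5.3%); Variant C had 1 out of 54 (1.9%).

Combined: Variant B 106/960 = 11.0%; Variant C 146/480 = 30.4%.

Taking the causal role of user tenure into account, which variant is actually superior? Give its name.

Here user tenure is a common cause — it drives both which variant a case falls under and the outcome. The crude comparison mixes populations; the stratum-specific rates are the causally relevant ones.
Within each level — returning users: 56.5% vs 34.0%; new users: 5.3% vs 1.9% — Variant B is higher every time.

Variant B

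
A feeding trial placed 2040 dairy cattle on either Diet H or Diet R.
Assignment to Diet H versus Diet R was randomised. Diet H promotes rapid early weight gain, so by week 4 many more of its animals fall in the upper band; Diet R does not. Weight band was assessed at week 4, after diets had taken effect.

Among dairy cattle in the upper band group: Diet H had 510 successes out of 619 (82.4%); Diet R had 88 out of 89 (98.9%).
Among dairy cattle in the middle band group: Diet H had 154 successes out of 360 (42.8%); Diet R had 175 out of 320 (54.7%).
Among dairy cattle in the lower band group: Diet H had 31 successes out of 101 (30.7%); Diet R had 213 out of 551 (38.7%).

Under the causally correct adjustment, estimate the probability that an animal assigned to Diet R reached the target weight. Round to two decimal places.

0.50

The stratified and pooled comparisons disagree (Diet R wins within each week-4 weight band; Diet H wins overall), so the answer turns on the causal role of week-4 weight band.
Week-4 weight band lies on the pathway diet → week-4 weight band → outcome, so adjusting for it blocks the indirect effect. For the total causal effect of diet, use the unadjusted pooled rates.
So P(outcome | do(Diet R)) is just the pooled rate for Diet R: 476/960 = 0.496.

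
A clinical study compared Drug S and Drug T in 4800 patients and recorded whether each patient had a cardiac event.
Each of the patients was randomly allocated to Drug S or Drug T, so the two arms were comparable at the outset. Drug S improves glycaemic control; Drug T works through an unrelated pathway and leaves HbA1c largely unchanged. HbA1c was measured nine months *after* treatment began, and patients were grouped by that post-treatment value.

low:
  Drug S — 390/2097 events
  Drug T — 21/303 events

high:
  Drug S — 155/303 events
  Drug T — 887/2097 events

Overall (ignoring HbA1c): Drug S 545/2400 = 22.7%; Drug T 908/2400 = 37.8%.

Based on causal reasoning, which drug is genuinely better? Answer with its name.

Drug S

HbA1c here is a post-treatment variable shaped by the drug; conditioning on it would introduce bias rather than remove it. The overall comparison is the causal one.
Pooled: Drug S 22.7% vs Drug T 37.8%; Drug S is lower overall.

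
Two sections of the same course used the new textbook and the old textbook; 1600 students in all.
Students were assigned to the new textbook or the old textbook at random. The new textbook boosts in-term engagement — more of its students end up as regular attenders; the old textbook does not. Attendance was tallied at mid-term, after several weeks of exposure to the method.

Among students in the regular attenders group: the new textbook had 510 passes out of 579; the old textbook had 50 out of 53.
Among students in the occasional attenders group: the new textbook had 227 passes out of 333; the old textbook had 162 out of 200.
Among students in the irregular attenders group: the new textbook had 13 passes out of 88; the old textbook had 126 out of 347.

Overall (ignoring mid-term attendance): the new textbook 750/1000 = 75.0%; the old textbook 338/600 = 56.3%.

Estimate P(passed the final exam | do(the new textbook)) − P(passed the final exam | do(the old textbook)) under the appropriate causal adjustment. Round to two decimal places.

+0.19

Mid-term attendance is recorded after the teaching method and is itself shifted by it — it sits on the causal path from teaching method to outcome. Conditioning on a mediator would strip out part of the effect we want; the pooled comparison gives the total causal effect.
The causal difference is the pooled difference: 0.750 − 0.563 = +0.187.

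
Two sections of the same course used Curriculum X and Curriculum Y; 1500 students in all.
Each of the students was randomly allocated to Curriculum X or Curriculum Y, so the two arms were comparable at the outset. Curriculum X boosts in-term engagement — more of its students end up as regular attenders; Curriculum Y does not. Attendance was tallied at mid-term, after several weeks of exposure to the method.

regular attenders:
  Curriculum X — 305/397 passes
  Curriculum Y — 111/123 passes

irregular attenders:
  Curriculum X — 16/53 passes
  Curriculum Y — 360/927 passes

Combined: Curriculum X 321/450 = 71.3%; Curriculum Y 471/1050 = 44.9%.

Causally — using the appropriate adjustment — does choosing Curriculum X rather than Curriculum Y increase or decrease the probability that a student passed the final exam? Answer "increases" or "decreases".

Mid-term attendance here is a post-treatment variable shaped by the teaching method; conditioning on it would introduce bias rather than remove it. The overall comparison is the causal one.
Pooled: Curriculum X 71.3% vs Curriculum Y 44.9%; Curriculum X is higher overall.

increases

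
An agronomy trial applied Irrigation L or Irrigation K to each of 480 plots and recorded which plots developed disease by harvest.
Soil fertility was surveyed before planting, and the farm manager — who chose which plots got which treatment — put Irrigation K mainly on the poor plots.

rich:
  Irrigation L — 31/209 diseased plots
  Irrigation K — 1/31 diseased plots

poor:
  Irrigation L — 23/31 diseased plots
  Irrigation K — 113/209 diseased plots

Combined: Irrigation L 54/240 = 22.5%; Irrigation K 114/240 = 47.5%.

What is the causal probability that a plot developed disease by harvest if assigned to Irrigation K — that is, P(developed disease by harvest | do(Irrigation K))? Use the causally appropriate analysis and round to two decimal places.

0.29

The stratified and pooled comparisons disagree (Irrigation K wins within each soil fertility; Irrigation L wins overall), so the answer turns on the causal role of soil fertility.
Nothing the irrigation does changes soil fertility; the imbalance is an allocation artefact. With soil fertility also predicting the outcome, the pooled figure is confounded, and the within-stratum comparison is the causal one.
Standardising Irrigation K to the population soil fertility mix: 0.500·1/31 + 0.500·113/209 = 0.286.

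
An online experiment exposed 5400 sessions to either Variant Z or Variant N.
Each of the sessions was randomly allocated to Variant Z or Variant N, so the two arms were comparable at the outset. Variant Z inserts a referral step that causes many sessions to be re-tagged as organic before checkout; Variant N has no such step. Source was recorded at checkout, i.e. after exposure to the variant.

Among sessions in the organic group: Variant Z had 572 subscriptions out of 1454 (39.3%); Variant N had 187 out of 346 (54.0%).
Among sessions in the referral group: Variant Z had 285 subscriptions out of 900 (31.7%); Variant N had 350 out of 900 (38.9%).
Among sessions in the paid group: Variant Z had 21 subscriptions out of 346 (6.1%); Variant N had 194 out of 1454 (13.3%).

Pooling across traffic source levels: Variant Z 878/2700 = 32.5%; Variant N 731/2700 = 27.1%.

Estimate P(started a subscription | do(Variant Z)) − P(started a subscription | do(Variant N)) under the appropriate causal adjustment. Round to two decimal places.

The distribution of traffic source is itself part of what the variant does — it is an intermediate outcome. Holding it fixed would remove that part of the effect; the total effect is the pooled difference.
The causal difference is the pooled difference: 0.325 − 0.271 = +0.054.

+0.05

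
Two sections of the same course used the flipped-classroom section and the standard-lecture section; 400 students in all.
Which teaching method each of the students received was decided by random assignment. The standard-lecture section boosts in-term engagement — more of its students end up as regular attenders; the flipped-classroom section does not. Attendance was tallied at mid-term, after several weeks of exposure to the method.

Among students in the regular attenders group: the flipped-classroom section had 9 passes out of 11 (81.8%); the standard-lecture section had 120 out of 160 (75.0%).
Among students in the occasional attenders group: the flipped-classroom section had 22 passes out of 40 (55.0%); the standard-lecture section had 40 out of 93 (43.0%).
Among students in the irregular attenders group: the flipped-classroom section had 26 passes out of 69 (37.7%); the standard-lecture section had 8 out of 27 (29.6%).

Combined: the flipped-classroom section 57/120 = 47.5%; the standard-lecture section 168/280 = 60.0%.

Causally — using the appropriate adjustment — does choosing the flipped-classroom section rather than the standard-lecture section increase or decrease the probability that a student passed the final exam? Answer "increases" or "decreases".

decreases

Within every mid-term attendance level the flipped-classroom section has the higher rate, yet pooled the standard-lecture section does — Simpson's reversal.
Mid-term attendance here is a post-treatment variable shaped by the teaching method; conditioning on it would introduce bias rather than remove it. The overall comparison is the causal one.
Pooled: the flipped-classroom section 47.5% vs the standard-lecture section 60.0%; the standard-lecture section is higher overall.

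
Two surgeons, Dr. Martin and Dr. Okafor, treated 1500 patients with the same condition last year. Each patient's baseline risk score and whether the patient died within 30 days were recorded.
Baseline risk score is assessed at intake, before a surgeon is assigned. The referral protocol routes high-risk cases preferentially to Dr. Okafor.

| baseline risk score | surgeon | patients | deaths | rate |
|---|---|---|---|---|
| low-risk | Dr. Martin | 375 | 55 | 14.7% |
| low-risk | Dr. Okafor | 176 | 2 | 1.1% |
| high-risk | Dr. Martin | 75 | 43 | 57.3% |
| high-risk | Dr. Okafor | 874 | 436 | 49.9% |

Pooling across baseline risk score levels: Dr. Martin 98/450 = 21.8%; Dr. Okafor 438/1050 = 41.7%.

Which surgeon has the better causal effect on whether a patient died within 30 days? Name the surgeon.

Baseline risk score is set before the surgeon has any effect — it is not caused by the surgeon — and it independently drives the outcome. That makes it a confounder, so the causal comparison is within baseline risk score levels.
Within each level — low-risk: 14.7% vs 1.1%; high-risk: 57.3% vs 49.9% — Dr. Okafor is lower every time.

Dr. Okafor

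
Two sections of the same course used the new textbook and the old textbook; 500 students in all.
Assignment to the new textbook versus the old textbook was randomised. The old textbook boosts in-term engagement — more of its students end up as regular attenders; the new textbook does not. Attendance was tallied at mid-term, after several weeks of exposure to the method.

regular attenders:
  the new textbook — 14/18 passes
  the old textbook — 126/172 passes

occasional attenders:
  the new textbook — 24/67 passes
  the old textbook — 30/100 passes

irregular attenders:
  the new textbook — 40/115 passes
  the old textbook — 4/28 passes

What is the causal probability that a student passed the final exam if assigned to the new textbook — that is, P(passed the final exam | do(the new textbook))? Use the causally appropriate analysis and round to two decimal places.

the new textbook is higher inside every mid-term attendance stratum but the old textbook is higher in aggregate. Whether to stratify depends on how mid-term attendance relates to the teaching method.
Mid-term attendance is downstream of the teaching method. One should not condition on a consequence of treatment, so the overall rates are the right comparison.
So P(outcome | do(the new textbook)) is just the pooled rate for the new textbook: 78/200 = 0.390.

0.39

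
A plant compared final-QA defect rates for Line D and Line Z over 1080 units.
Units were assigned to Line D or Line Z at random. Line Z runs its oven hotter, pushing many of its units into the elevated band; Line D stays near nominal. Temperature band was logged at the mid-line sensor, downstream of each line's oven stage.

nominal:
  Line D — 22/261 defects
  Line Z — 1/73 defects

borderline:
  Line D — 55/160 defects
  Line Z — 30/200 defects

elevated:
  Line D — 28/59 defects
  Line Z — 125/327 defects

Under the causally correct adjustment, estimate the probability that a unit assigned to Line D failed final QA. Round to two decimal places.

In-process temperature band here is a post-treatment variable shaped by the line; conditioning on it would introduce bias rather than remove it. The overall comparison is the causal one.
So P(outcome | do(Line D)) is just the pooled rate for Line D: 105/480 = 0.219.

0.22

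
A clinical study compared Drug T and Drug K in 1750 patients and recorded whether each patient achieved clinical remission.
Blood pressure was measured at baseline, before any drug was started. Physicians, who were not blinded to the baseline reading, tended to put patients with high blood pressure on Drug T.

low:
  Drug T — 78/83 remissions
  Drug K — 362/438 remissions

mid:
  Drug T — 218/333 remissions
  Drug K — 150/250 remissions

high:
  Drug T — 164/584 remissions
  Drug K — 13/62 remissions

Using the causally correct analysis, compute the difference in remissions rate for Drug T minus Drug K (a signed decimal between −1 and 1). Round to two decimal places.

+0.08

Blood pressure satisfies the back-door criterion: it is not a descendant of the drug, and it blocks the spurious path from drug to outcome. Adjusting for it (i.e., using the within-blood pressure rates) gives the causal effect.
Adjusting over the population distribution of blood pressure: 0.298·(0.940−0.826) + 0.333·(0.655−0.600) + 0.369·(0.281−0.210) = +0.078.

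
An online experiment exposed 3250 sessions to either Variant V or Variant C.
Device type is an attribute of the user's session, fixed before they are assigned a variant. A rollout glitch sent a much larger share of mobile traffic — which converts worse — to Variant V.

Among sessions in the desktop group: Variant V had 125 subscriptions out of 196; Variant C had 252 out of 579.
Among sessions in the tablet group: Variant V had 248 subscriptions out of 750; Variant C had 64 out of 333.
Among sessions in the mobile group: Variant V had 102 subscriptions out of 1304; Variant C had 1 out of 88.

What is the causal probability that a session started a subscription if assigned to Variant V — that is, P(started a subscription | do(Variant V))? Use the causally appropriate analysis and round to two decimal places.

0.30

The device type-specific comparison favours Variant V throughout, but the pooled figures favour Variant C. The question is whether to condition on device type.
Device type satisfies the back-door criterion: it is not a descendant of the variant, and it blocks the spurious path from variant to outcome. Adjusting for it (i.e., using the within-device type rates) gives the causal effect.
Standardising Variant V to the population device type mix: 0.238·125/196 + 0.333·248/750 + 0.428·102/1304 = 0.296.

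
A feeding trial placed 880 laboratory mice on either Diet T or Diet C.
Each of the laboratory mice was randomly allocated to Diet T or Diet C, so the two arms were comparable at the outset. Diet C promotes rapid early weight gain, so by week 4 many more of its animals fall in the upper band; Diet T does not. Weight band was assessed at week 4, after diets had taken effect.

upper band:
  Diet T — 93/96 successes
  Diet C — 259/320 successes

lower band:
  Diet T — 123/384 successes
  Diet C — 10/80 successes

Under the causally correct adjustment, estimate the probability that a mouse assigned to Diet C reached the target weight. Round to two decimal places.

0.67

Week-4 weight band is recorded after the diet and is itself shifted by it — it sits on the causal path from diet to outcome. Conditioning on a mediator would strip out part of the effect we want; the pooled comparison gives the total causal effect.
So P(outcome | do(Diet C)) is just the pooled rate for Diet C: 269/400 = 0.672.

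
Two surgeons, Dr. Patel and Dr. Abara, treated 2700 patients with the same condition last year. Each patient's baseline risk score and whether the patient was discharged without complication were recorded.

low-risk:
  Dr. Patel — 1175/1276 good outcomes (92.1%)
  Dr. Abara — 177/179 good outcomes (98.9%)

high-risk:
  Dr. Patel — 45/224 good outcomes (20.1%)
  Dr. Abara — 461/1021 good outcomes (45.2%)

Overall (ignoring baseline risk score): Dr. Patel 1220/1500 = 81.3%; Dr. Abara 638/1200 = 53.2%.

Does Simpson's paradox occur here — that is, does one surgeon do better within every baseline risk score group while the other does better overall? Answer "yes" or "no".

Within each baseline risk score level (low-risk 92.1% vs 98.9%; high-risk 20.1% vs 45.2%), Dr. Abara has the higher rate every time. Pooled: 81.3% vs 53.2% — Dr. Patel has the higher rate overall. The two comparisons disagree.

yes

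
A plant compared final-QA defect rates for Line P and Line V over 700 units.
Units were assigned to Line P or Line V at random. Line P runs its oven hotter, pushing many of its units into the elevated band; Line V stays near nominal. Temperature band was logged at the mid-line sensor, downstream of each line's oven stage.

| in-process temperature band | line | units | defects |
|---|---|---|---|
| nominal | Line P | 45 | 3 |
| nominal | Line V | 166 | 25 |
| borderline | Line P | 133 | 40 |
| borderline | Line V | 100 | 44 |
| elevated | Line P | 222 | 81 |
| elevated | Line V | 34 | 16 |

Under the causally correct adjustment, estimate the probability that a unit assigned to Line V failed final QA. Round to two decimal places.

The stratified and pooled comparisons disagree (Line P wins within each in-process temperature band; Line V wins overall), so the answer turns on the causal role of in-process temperature band.
Because the line influences in-process temperature band, in-process temperature band is a post-treatment mediator, not a confounder. Stratifying on it would bias the estimate; the causal effect is the crude pooled difference.
So P(outcome | do(Line V)) is just the pooled rate for Line V: 85/300 = 0.283.

0.28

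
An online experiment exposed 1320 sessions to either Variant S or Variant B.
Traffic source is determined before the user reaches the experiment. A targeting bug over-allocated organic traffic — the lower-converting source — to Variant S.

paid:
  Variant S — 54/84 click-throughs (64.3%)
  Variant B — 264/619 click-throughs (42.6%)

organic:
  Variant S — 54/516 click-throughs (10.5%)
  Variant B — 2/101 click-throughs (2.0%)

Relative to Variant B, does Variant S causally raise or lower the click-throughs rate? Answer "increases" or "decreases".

Here traffic source is a common cause — it drives both which variant a case falls under and the outcome. The crude comparison mixes populations; the stratum-specific rates are the causally relevant ones.
Within each level — paid: 64.3% vs 42.6%; organic: 10.5% vs 2.0% — Variant S is higher every time.

increases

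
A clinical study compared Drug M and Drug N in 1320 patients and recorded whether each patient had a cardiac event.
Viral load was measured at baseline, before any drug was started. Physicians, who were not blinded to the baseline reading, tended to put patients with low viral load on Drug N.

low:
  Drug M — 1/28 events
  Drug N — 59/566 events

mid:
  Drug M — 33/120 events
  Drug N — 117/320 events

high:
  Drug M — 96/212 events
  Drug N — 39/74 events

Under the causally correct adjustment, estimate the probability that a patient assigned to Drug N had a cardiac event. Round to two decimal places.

The viral load-specific comparison favours Drug M throughout, but the pooled figures favour Drug N. The question is whether to condition on viral load.
Nothing the drug does changes viral load; the imbalance is an allocation artefact. With viral load also predicting the outcome, the pooled figure is confounded, and the within-stratum comparison is the causal one.
Standardising Drug N to the population viral load mix: 0.450·59/566 + 0.333·117/320 + 0.217·39/74 = 0.283.

0.28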